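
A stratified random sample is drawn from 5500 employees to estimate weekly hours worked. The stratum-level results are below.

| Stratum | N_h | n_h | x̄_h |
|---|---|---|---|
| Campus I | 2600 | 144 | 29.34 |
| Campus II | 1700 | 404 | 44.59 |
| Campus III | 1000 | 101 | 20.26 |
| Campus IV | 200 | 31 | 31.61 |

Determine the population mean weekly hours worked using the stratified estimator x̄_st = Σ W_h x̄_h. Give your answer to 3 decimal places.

x̄_st ≈ 32.485

N = Σ N_h = 5500. Stratum weights W_h = N_h/N.
x̄_st = (2600·29.34 + 1700·44.59 + 1000·20.26 + 200·31.61) / 5500 = 32.48527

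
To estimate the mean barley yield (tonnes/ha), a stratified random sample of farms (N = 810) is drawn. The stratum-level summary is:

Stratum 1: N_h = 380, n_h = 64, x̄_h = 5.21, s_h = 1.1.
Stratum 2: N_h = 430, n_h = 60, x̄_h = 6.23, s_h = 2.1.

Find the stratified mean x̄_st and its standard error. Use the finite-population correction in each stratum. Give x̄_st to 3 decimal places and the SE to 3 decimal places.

x̄_st = Σ W_h x̄_h = (380·5.21 + 430·6.23)/810 = 5.75148
V̂(x̄_st) = Σ W_h² (1 − n_h/N_h) s_h²/n_h, with W_h = N_h/N and N = 810:
  stratum 1: (380/810)²·(1 − 64/380)·1.1²/64 = 0.00346024
  stratum 2: (430/810)²·(1 − 60/430)·2.1²/60 = 0.0178233
V̂(x̄_st) = 0.0212835
SE(x̄_st) = √0.0212835 = 0.145889

x̄_st ≈ 5.751, SE ≈ 0.146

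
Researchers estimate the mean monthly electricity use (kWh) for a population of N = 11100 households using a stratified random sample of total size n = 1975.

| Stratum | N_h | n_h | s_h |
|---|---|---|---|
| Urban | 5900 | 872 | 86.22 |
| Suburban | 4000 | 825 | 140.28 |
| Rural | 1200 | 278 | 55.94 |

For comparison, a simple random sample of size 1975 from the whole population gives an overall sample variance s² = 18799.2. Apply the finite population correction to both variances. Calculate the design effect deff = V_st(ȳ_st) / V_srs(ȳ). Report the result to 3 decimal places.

V̂(ȳ_st) = Σ W_h² (1 − n_h/N_h) s_h²/n_h, with W_h = N_h/N and N = 11100:
  stratum Urban: (5900/11100)²·(1 − 872/5900)·86.22²/872 = 2.05258
  stratum Suburban: (4000/11100)²·(1 − 825/4000)·140.28²/825 = 2.45864
  stratum Rural: (1200/11100)²·(1 − 278/1200)·55.94²/278 = 0.10108
V_st = 4.61231
V_srs = (1 − 1975/11100)·18799.2/1975 = 7.82496
deff = V_st / V_srs = 4.61231/7.82496 = 0.5894

deff ≈ 0.589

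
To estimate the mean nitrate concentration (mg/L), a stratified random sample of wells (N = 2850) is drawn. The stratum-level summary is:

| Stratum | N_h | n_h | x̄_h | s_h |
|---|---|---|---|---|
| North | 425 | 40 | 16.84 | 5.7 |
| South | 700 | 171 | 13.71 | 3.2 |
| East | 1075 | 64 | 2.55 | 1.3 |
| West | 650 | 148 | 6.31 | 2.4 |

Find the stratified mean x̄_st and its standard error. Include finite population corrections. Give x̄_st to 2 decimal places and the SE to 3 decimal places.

x̄_st ≈ 8.28, SE ≈ 0.156

x̄_st = Σ W_h x̄_h = (425·16.84 + 700·13.71 + 1075·2.55 + 650·6.31)/2850 = 8.27956
V̂(x̄_st) = Σ W_h² (1 − n_h/N_h) s_h²/n_h, with W_h = N_h/N and N = 2850:
  stratum North: (425/2850)²·(1 − 40/425)·5.7²/40 = 0.0163625
  stratum South: (700/2850)²·(1 − 171/700)·3.2²/171 = 0.00273003
  stratum East: (1075/2850)²·(1 − 64/1075)·1.3²/64 = 0.00353327
  stratum West: (650/2850)²·(1 − 148/650)·2.4²/148 = 0.00156346
V̂(x̄_st) = 0.0241893
SE(x̄_st) = √0.0241893 = 0.155529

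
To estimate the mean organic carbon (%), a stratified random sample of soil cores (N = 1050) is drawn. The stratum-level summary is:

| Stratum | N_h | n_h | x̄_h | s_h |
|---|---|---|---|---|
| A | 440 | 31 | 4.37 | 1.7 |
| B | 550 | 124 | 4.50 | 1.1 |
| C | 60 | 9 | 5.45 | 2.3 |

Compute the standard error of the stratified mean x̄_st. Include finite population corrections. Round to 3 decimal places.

SE(x̄_st) ≈ 0.138

V̂(x̄_st) = Σ W_h² (1 − n_h/N_h) s_h²/n_h, with W_h = N_h/N and N = 1050:
  stratum A: (440/1050)²·(1 − 31/440)·1.7²/31 = 0.0152172
  stratum B: (550/1050)²·(1 − 124/550)·1.1²/124 = 0.00207375
  stratum C: (60/1050)²·(1 − 9/60)·2.3²/9 = 0.00163138
V̂(x̄_st) = 0.0189223
SE(x̄_st) = √0.0189223 = 0.137558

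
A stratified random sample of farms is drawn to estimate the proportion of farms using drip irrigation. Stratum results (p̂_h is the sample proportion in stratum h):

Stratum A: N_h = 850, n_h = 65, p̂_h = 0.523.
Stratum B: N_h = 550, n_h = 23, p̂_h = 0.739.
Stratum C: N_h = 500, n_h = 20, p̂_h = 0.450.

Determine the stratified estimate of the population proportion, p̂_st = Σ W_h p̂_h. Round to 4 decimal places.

p̂_st ≈ 0.5663

N = 1900; stratum weights W_h = N_h/N.
p̂_st = Σ W_h p̂_h = (850·0.523 + 550·0.739 + 500·0.450)/1900 = 0.56632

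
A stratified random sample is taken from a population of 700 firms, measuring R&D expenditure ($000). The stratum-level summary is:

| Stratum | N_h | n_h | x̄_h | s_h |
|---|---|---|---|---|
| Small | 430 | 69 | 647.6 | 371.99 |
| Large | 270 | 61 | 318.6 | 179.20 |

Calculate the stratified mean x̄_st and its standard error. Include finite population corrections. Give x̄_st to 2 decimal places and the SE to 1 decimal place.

x̄_st = Σ W_h x̄_h = (430·647.6 + 270·318.6)/700 = 520.70000
V̂(x̄_st) = Σ W_h² (1 − n_h/N_h) s_h²/n_h, with W_h = N_h/N and N = 700:
  stratum Small: (430/700)²·(1 − 69/430)·371.99²/69 = 635.321
  stratum Large: (270/700)²·(1 − 61/270)·179.20²/61 = 60.6262
V̂(x̄_st) = 695.947
SE(x̄_st) = √695.947 = 26.3808

x̄_st ≈ 520.70, SE ≈ 26.4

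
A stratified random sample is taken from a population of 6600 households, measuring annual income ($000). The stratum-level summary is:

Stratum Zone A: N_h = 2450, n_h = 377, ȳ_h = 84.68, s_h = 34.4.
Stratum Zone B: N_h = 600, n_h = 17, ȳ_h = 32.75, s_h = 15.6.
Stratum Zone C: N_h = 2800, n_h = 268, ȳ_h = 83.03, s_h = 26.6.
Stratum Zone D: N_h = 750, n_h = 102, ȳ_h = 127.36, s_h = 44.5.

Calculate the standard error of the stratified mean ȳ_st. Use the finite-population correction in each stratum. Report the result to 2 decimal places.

SE(ȳ_st) ≈ 1.06

V̂(ȳ_st) = Σ W_h² (1 − n_h/N_h) s_h²/n_h, with W_h = N_h/N and N = 6600:
  stratum Zone A: (2450/6600)²·(1 − 377/2450)·34.4²/377 = 0.365976
  stratum Zone B: (600/6600)²·(1 − 17/600)·15.6²/17 = 0.114956
  stratum Zone C: (2800/6600)²·(1 − 268/2800)·26.6²/268 = 0.429697
  stratum Zone D: (750/6600)²·(1 − 102/750)·44.5²/102 = 0.216605
V̂(ȳ_st) = 1.12723
SE(ȳ_st) = √1.12723 = 1.06171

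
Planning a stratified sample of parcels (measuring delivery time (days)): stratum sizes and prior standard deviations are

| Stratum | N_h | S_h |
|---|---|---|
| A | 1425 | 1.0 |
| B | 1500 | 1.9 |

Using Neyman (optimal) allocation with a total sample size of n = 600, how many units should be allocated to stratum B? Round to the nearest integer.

Neyman allocation: n_h = n · N_h S_h / Σ N_i S_i, with n = 600.
  stratum A: N_h·S_h = 1425·1.0 = 1425.00
  stratum B: N_h·S_h = 1500·1.9 = 2850.00
Σ N_h S_h = 4275.00
n for stratum B = 600·2850.00/4275.00 = 400.000 → 400

400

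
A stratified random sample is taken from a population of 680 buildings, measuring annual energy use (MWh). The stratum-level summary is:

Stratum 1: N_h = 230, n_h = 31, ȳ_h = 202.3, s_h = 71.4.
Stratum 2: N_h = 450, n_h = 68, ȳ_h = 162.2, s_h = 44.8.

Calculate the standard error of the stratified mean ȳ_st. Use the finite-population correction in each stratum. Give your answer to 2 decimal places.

SE(ȳ_st) ≈ 5.22

V̂(ȳ_st) = Σ W_h² (1 − n_h/N_h) s_h²/n_h, with W_h = N_h/N and N = 680:
  stratum 1: (230/680)²·(1 − 31/230)·71.4²/31 = 16.2779
  stratum 2: (450/680)²·(1 − 68/450)·44.8²/68 = 10.9725
V̂(ȳ_st) = 27.2504
SE(ȳ_st) = √27.2504 = 5.22019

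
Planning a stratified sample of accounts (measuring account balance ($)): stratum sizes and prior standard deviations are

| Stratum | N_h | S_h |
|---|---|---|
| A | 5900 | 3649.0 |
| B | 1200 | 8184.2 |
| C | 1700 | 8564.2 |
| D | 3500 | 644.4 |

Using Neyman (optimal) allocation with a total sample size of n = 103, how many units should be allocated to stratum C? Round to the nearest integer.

31

Neyman allocation: n_h = n · N_h S_h / Σ N_i S_i, with n = 103.
  stratum A: N_h·S_h = 5900·3649.0 = 21529100.00
  stratum B: N_h·S_h = 1200·8184.2 = 9821040.00
  stratum C: N_h·S_h = 1700·8564.2 = 14559140.00
  stratum D: N_h·S_h = 3500·644.4 = 2255400.00
Σ N_h S_h = 48164680.00
n for stratum C = 103·14559140.00/48164680.00 = 31.135 → 31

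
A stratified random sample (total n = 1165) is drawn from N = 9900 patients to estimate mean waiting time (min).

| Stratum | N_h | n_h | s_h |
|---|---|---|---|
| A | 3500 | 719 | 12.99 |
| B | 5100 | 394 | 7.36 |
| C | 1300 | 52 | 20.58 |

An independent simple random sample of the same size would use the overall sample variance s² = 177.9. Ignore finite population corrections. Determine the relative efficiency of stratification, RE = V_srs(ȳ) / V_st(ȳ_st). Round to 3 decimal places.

V̂(ȳ_st) = Σ W_h² s_h²/n_h, with W_h = N_h/N and N = 9900:
  stratum A: (3500/9900)²·12.99²/719 = 0.0293329
  stratum B: (5100/9900)²·7.36²/394 = 0.0364863
  stratum C: (1300/9900)²·20.58²/52 = 0.140444
V_st = 0.206263
V_srs = s²/n = 177.9/1165 = 0.152704
Relative efficiency = V_srs / V_st = 0.152704/0.206263 = 0.7403

RE ≈ 0.740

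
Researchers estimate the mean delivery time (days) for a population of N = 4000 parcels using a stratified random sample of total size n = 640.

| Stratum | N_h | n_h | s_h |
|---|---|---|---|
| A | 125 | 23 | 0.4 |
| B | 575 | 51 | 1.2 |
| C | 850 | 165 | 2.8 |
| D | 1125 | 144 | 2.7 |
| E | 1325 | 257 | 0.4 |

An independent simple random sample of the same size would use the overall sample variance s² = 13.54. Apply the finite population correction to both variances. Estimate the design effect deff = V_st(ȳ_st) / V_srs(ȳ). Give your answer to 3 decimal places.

V̂(ȳ_st) = Σ W_h² (1 − n_h/N_h) s_h²/n_h, with W_h = N_h/N and N = 4000:
  stratum A: (125/4000)²·(1 − 23/125)·0.4²/23 = 5.54348e-06
  stratum B: (575/4000)²·(1 − 51/575)·1.2²/51 = 0.000531706
  stratum C: (850/4000)²·(1 − 165/850)·2.8²/165 = 0.00172911
  stratum D: (1125/4000)²·(1 − 144/1125)·2.7²/144 = 0.00349194
  stratum E: (1325/4000)²·(1 − 257/1325)·0.4²/257 = 5.50623e-05
V_st = 0.00581336
V_srs = (1 − 640/4000)·13.54/640 = 0.0177712
deff = V_st / V_srs = 0.00581336/0.0177712 = 0.3271

deff ≈ 0.327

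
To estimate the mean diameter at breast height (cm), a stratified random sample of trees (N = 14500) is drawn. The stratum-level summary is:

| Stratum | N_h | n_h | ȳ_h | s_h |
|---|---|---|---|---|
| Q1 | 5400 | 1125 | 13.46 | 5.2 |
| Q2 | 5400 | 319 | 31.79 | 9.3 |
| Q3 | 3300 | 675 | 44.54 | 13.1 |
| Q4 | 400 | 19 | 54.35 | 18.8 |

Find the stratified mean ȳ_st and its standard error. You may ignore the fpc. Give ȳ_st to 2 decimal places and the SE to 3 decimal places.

ȳ_st ≈ 28.49, SE ≈ 0.261

ȳ_st = Σ W_h ȳ_h = (5400·13.46 + 5400·31.79 + 3300·44.54 + 400·54.35)/14500 = 28.48772
V̂(ȳ_st) = Σ W_h² s_h²/n_h, with W_h = N_h/N and N = 14500:
  stratum Q1: (5400/14500)²·5.2²/1125 = 0.00333354
  stratum Q2: (5400/14500)²·9.3²/319 = 0.0376034
  stratum Q3: (3300/14500)²·13.1²/675 = 0.0131683
  stratum Q4: (400/14500)²·18.8²/19 = 0.0141562
V̂(ȳ_st) = 0.0682614
SE(ȳ_st) = √0.0682614 = 0.261269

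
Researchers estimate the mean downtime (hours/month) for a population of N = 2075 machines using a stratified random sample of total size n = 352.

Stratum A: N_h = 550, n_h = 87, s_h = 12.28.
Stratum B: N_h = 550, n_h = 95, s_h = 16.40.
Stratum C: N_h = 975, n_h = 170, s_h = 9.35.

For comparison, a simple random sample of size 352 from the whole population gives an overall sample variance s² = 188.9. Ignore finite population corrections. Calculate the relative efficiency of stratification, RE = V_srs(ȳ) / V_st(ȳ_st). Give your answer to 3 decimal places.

V̂(ȳ_st) = Σ W_h² s_h²/n_h, with W_h = N_h/N and N = 2075:
  stratum A: (550/2075)²·12.28²/87 = 0.121777
  stratum B: (550/2075)²·16.40²/95 = 0.198908
  stratum C: (975/2075)²·9.35²/170 = 0.11354
V_st = 0.434225
V_srs = s²/n = 188.9/352 = 0.536648
Relative efficiency = V_srs / V_st = 0.536648/0.434225 = 1.2359

RE ≈ 1.236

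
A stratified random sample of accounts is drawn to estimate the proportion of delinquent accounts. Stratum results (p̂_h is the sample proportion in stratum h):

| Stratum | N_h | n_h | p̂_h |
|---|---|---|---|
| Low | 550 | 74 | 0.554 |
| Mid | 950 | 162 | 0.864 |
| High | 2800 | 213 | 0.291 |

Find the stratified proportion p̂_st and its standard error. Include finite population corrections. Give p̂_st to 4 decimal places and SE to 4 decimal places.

p̂_st ≈ 0.4512, SE ≈ 0.0214

N = 4300; stratum weights W_h = N_h/N.
p̂_st = Σ W_h p̂_h = (550·0.554 + 950·0.864 + 2800·0.291)/4300 = 0.45123
V̂(p̂_st) = Σ W_h² (1 − n_h/N_h) p̂_h(1−p̂_h)/(n_h−1):
  stratum Low: (550/4300)²·(1 − 74/550)·0.554·0.446/73 = 4.79242e-05
  stratum Mid: (950/4300)²·(1 − 162/950)·0.864·0.136/161 = 2.95488e-05
  stratum High: (2800/4300)²·(1 − 213/2800)·0.291·0.709/212 = 0.00038126
V̂(p̂_st) = 0.000458733; SE = √V̂ = 0.021418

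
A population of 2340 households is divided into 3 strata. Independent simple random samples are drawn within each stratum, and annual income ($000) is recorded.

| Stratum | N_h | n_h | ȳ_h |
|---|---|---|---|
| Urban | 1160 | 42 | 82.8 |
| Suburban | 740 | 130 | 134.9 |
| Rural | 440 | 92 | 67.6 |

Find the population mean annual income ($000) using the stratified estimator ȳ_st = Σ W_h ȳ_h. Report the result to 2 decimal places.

N = Σ N_h = 2340. Stratum weights W_h = N_h/N.
ȳ_st = (1160·82.8 + 740·134.9 + 440·67.6) / 2340 = 96.4179

ȳ_st ≈ 96.42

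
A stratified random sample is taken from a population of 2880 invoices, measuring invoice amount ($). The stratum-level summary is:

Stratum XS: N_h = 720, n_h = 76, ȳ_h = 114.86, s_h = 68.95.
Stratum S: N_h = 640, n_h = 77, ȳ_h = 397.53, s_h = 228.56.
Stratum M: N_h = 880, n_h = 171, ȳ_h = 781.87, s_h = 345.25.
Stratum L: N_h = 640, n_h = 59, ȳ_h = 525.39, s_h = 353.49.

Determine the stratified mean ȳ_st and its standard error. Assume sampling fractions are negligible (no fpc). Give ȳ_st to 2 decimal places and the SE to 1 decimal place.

ȳ_st = Σ W_h ȳ_h = (720·114.86 + 640·397.53 + 880·781.87 + 640·525.39)/2880 = 472.71306
V̂(ȳ_st) = Σ W_h² s_h²/n_h, with W_h = N_h/N and N = 2880:
  stratum XS: (720/2880)²·68.95²/76 = 3.90962
  stratum S: (640/2880)²·228.56²/77 = 33.5031
  stratum M: (880/2880)²·345.25²/171 = 65.0806
  stratum L: (640/2880)²·353.49²/59 = 104.587
V̂(ȳ_st) = 207.08
SE(ȳ_st) = √207.08 = 14.3903

ȳ_st ≈ 472.71, SE ≈ 14.4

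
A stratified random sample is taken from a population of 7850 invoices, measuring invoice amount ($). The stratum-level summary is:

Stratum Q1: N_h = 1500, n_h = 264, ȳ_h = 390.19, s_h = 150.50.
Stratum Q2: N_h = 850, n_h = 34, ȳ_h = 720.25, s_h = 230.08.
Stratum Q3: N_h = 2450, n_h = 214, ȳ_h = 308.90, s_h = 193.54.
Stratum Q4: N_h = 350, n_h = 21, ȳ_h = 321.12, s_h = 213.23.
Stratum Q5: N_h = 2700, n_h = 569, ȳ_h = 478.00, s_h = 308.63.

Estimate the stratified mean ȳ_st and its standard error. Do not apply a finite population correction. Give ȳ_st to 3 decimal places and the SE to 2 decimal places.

ȳ_st ≈ 427.681, SE ≈ 7.91

ȳ_st = Σ W_h ȳ_h = (1500·390.19 + 850·720.25 + 2450·308.90 + 350·321.12 + 2700·478.00)/7850 = 427.68083
V̂(ȳ_st) = Σ W_h² s_h²/n_h, with W_h = N_h/N and N = 7850:
  stratum Q1: (1500/7850)²·150.50²/264 = 3.13265
  stratum Q2: (850/7850)²·230.08²/34 = 18.2548
  stratum Q3: (2450/7850)²·193.54²/214 = 17.0498
  stratum Q4: (350/7850)²·213.23²/21 = 4.30402
  stratum Q5: (2700/7850)²·308.63²/569 = 19.804
V̂(ȳ_st) = 62.5453
SE(ȳ_st) = √62.5453 = 7.90856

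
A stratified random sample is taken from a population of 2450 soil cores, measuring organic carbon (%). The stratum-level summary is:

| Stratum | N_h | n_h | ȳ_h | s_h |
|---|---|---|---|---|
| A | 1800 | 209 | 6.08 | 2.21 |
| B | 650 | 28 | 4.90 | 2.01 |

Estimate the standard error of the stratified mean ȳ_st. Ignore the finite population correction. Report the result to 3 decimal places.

V̂(ȳ_st) = Σ W_h² s_h²/n_h, with W_h = N_h/N and N = 2450:
  stratum A: (1800/2450)²·2.21²/209 = 0.0126139
  stratum B: (650/2450)²·2.01²/28 = 0.0101561
V̂(ȳ_st) = 0.0227701
SE(ȳ_st) = √0.0227701 = 0.150898

SE(ȳ_st) ≈ 0.151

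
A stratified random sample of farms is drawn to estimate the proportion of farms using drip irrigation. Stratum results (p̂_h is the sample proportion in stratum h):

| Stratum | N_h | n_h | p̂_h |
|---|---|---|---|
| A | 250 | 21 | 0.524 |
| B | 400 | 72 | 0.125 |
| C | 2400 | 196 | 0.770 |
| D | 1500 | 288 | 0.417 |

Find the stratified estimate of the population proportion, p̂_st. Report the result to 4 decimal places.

N = 4550; stratum weights W_h = N_h/N.
p̂_st = Σ W_h p̂_h = (250·0.524 + 400·0.125 + 2400·0.770 + 1500·0.417)/4550 = 0.58341

p̂_st ≈ 0.5834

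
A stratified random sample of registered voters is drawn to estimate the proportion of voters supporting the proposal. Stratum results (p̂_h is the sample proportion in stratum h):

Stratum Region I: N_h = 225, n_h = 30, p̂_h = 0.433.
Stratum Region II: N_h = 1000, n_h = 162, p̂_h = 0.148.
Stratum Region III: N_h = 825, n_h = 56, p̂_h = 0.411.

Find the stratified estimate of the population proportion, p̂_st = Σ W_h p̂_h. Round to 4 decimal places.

p̂_st ≈ 0.2851

N = 2050; stratum weights W_h = N_h/N.
p̂_st = Σ W_h p̂_h = (225·0.433 + 1000·0.148 + 825·0.411)/2050 = 0.28512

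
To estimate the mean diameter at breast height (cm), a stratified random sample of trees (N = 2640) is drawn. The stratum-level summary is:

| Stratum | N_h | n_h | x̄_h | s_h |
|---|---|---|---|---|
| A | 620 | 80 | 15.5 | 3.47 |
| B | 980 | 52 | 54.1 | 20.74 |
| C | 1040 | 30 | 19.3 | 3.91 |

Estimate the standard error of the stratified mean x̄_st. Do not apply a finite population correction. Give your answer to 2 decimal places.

V̂(x̄_st) = Σ W_h² s_h²/n_h, with W_h = N_h/N and N = 2640:
  stratum A: (620/2640)²·3.47²/80 = 0.00830127
  stratum B: (980/2640)²·20.74²/52 = 1.13988
  stratum C: (1040/2640)²·3.91²/30 = 0.0790844
V̂(x̄_st) = 1.22726
SE(x̄_st) = √1.22726 = 1.10782

SE(x̄_st) ≈ 1.11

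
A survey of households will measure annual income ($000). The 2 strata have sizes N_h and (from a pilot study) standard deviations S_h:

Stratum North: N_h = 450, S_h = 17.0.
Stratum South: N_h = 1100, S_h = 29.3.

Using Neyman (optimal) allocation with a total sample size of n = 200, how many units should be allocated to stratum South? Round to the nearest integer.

162

Neyman allocation: n_h = n · N_h S_h / Σ N_i S_i, with n = 200.
  stratum North: N_h·S_h = 450·17.0 = 7650.00
  stratum South: N_h·S_h = 1100·29.3 = 32230.00
Σ N_h S_h = 39880.00
n for stratum South = 200·32230.00/39880.00 = 161.635 → 162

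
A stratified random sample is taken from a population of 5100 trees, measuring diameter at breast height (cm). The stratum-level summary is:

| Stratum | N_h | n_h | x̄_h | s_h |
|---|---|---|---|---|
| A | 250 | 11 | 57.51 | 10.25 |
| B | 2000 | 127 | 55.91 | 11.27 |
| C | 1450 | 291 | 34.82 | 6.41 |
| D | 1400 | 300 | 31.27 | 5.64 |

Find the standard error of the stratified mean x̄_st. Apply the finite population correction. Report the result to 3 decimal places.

V̂(x̄_st) = Σ W_h² (1 − n_h/N_h) s_h²/n_h, with W_h = N_h/N and N = 5100:
  stratum A: (250/5100)²·(1 − 11/250)·10.25²/11 = 0.0219408
  stratum B: (2000/5100)²·(1 − 127/2000)·11.27²/127 = 0.144036
  stratum C: (1450/5100)²·(1 − 291/1450)·6.41²/291 = 0.00912293
  stratum D: (1400/5100)²·(1 − 300/1400)·5.64²/300 = 0.00627794
V̂(x̄_st) = 0.181378
SE(x̄_st) = √0.181378 = 0.425885

SE(x̄_st) ≈ 0.426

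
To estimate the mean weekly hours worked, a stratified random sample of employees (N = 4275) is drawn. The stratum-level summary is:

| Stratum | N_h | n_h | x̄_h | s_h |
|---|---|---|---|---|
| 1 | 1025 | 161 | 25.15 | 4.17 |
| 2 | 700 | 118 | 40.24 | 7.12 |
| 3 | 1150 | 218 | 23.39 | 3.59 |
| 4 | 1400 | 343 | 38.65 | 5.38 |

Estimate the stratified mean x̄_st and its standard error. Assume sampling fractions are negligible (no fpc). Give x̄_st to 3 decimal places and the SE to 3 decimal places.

x̄_st ≈ 31.568, SE ≈ 0.176

x̄_st = Σ W_h x̄_h = (1025·25.15 + 700·40.24 + 1150·23.39 + 1400·38.65)/4275 = 31.56848
V̂(x̄_st) = Σ W_h² s_h²/n_h, with W_h = N_h/N and N = 4275:
  stratum 1: (1025/4275)²·4.17²/161 = 0.006209
  stratum 2: (700/4275)²·7.12²/118 = 0.0115187
  stratum 3: (1150/4275)²·3.59²/218 = 0.00427815
  stratum 4: (1400/4275)²·5.38²/343 = 0.00905012
V̂(x̄_st) = 0.0310559
SE(x̄_st) = √0.0310559 = 0.176227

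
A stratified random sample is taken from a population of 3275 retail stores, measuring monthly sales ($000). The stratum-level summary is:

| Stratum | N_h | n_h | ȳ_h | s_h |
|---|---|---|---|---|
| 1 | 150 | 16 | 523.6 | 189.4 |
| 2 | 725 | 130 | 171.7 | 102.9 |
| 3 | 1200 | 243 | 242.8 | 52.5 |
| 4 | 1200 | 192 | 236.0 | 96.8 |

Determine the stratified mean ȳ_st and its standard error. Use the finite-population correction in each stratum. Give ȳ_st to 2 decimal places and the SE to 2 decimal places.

ȳ_st = Σ W_h ȳ_h = (150·523.6 + 725·171.7 + 1200·242.8 + 1200·236.0)/3275 = 237.42977
V̂(ȳ_st) = Σ W_h² (1 − n_h/N_h) s_h²/n_h, with W_h = N_h/N and N = 3275:
  stratum 1: (150/3275)²·(1 − 16/150)·189.4²/16 = 4.20159
  stratum 2: (725/3275)²·(1 − 130/725)·102.9²/130 = 3.27582
  stratum 3: (1200/3275)²·(1 − 243/1200)·52.5²/243 = 1.21446
  stratum 4: (1200/3275)²·(1 − 192/1200)·96.8²/192 = 5.50388
V̂(ȳ_st) = 14.1957
SE(ȳ_st) = √14.1957 = 3.76772

ȳ_st ≈ 237.43, SE ≈ 3.77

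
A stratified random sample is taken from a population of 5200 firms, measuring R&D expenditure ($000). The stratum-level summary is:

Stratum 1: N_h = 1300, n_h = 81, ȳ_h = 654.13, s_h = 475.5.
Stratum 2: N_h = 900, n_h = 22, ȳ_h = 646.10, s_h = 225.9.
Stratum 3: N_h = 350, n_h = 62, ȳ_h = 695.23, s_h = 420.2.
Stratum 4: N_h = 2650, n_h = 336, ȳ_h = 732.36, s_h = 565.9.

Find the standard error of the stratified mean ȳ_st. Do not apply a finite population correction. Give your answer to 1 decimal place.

SE(ȳ_st) ≈ 22.5

V̂(ȳ_st) = Σ W_h² s_h²/n_h, with W_h = N_h/N and N = 5200:
  stratum 1: (1300/5200)²·475.5²/81 = 174.46
  stratum 2: (900/5200)²·225.9²/22 = 69.4845
  stratum 3: (350/5200)²·420.2²/62 = 12.9018
  stratum 4: (2650/5200)²·565.9²/336 = 247.528
V̂(ȳ_st) = 504.375
SE(ȳ_st) = √504.375 = 22.4583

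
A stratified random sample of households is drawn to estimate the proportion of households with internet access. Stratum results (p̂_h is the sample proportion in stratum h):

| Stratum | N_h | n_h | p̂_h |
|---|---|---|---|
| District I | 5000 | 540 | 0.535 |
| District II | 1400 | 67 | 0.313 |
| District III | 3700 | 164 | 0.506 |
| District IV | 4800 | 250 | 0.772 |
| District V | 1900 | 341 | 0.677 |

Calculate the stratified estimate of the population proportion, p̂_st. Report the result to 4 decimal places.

p̂_st ≈ 0.5939

N = 16800; stratum weights W_h = N_h/N.
p̂_st = Σ W_h p̂_h = (5000·0.535 + 1400·0.313 + 3700·0.506 + 4800·0.772 + 1900·0.677)/16800 = 0.59389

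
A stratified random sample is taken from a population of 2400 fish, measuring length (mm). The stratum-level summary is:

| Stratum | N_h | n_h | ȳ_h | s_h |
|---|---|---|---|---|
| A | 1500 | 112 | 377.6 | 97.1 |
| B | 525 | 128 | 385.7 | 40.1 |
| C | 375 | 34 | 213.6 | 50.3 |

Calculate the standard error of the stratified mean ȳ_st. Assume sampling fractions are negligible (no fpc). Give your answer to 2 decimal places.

SE(ȳ_st) ≈ 5.94

V̂(ȳ_st) = Σ W_h² s_h²/n_h, with W_h = N_h/N and N = 2400:
  stratum A: (1500/2400)²·97.1²/112 = 32.8837
  stratum B: (525/2400)²·40.1²/128 = 0.601139
  stratum C: (375/2400)²·50.3²/34 = 1.81676
V̂(ȳ_st) = 35.3016
SE(ȳ_st) = √35.3016 = 5.94151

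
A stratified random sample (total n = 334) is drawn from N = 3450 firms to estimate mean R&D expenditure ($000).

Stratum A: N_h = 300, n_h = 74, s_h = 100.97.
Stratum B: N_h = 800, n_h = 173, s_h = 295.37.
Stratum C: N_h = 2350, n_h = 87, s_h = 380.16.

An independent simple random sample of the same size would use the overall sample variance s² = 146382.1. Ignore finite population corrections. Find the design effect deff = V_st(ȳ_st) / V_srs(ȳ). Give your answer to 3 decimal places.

V̂(ȳ_st) = Σ W_h² s_h²/n_h, with W_h = N_h/N and N = 3450:
  stratum A: (300/3450)²·100.97²/74 = 1.04174
  stratum B: (800/3450)²·295.37²/173 = 27.1162
  stratum C: (2350/3450)²·380.16²/87 = 770.746
V_st = 798.904
V_srs = s²/n = 146382.1/334 = 438.27
deff = V_st / V_srs = 798.904/438.27 = 1.8229

deff ≈ 1.823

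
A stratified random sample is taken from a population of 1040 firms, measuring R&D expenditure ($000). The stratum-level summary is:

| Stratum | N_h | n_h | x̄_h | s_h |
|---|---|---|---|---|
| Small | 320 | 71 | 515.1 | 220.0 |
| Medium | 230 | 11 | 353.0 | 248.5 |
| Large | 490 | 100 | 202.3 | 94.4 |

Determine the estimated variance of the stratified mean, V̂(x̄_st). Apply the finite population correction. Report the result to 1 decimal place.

V̂(x̄_st) ≈ 327.4

V̂(x̄_st) = Σ W_h² (1 − n_h/N_h) s_h²/n_h, with W_h = N_h/N and N = 1040:
  stratum Small: (320/1040)²·(1 − 71/320)·220.0²/71 = 50.2192
  stratum Medium: (230/1040)²·(1 − 11/230)·248.5²/11 = 261.436
  stratum Large: (490/1040)²·(1 − 100/490)·94.4²/100 = 15.7448
V̂(x̄_st) = 327.4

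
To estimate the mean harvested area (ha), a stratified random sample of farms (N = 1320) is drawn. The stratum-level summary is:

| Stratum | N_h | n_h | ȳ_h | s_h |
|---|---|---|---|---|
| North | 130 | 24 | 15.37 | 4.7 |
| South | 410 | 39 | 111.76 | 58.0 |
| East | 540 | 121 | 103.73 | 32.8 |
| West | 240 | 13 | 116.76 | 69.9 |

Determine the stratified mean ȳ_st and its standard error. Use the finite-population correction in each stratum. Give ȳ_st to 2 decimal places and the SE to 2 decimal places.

ȳ_st = Σ W_h ȳ_h = (130·15.37 + 410·111.76 + 540·103.73 + 240·116.76)/1320 = 99.89114
V̂(ȳ_st) = Σ W_h² (1 − n_h/N_h) s_h²/n_h, with W_h = N_h/N and N = 1320:
  stratum North: (130/1320)²·(1 − 24/130)·4.7²/24 = 0.00727924
  stratum South: (410/1320)²·(1 − 39/410)·58.0²/39 = 7.53011
  stratum East: (540/1320)²·(1 − 121/540)·32.8²/121 = 1.15458
  stratum West: (240/1320)²·(1 − 13/240)·69.9²/13 = 11.7517
V̂(ȳ_st) = 20.4437
SE(ȳ_st) = √20.4437 = 4.52147

ȳ_st ≈ 99.89, SE ≈ 4.52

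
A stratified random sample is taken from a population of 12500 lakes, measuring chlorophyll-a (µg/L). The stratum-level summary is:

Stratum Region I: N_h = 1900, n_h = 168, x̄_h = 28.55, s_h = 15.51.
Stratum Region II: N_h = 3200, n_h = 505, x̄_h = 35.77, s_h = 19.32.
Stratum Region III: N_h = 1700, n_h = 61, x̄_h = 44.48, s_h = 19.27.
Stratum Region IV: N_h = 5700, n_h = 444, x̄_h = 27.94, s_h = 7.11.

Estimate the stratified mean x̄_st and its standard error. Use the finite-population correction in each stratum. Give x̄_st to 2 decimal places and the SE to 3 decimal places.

x̄_st ≈ 32.29, SE ≈ 0.449

x̄_st = Σ W_h x̄_h = (1900·28.55 + 3200·35.77 + 1700·44.48 + 5700·27.94)/12500 = 32.28664
V̂(x̄_st) = Σ W_h² (1 − n_h/N_h) s_h²/n_h, with W_h = N_h/N and N = 12500:
  stratum Region I: (1900/12500)²·(1 − 168/1900)·15.51²/168 = 0.0301575
  stratum Region II: (3200/12500)²·(1 − 505/3200)·19.32²/505 = 0.0407954
  stratum Region III: (1700/12500)²·(1 − 61/1700)·19.27²/61 = 0.108553
  stratum Region IV: (5700/12500)²·(1 − 444/5700)·7.11²/444 = 0.0218306
V̂(x̄_st) = 0.201337
SE(x̄_st) = √0.201337 = 0.448705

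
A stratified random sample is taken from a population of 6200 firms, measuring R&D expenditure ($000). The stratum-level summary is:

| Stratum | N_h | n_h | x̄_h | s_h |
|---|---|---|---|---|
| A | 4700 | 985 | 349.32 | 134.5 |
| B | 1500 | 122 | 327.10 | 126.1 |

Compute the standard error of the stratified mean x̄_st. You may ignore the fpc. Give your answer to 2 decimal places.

SE(x̄_st) ≈ 4.26

V̂(x̄_st) = Σ W_h² s_h²/n_h, with W_h = N_h/N and N = 6200:
  stratum A: (4700/6200)²·134.5²/985 = 10.5541
  stratum B: (1500/6200)²·126.1²/122 = 7.62903
V̂(x̄_st) = 18.1831
SE(x̄_st) = √18.1831 = 4.26417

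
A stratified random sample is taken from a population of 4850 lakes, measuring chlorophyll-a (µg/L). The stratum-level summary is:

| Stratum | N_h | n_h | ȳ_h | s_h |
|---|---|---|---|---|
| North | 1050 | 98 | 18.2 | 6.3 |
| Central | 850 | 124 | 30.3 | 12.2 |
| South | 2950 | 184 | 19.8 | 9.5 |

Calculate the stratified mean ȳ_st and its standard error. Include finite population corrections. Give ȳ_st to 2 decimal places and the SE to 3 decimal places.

ȳ_st ≈ 21.29, SE ≈ 0.468

ȳ_st = Σ W_h ȳ_h = (1050·18.2 + 850·30.3 + 2950·19.8)/4850 = 21.29381
V̂(ȳ_st) = Σ W_h² (1 − n_h/N_h) s_h²/n_h, with W_h = N_h/N and N = 4850:
  stratum North: (1050/4850)²·(1 − 98/1050)·6.3²/98 = 0.0172107
  stratum Central: (850/4850)²·(1 − 124/850)·12.2²/124 = 0.0314898
  stratum South: (2950/4850)²·(1 − 184/2950)·9.5²/184 = 0.170145
V̂(ȳ_st) = 0.218846
SE(ȳ_st) = √0.218846 = 0.46781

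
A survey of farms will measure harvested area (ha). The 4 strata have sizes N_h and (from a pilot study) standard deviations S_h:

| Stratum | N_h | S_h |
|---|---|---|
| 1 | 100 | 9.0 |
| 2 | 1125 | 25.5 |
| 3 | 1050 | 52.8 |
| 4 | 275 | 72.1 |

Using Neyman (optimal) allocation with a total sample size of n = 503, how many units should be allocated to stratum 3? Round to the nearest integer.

266

Neyman allocation: n_h = n · N_h S_h / Σ N_i S_i, with n = 503.
  stratum 1: N_h·S_h = 100·9.0 = 900.00
  stratum 2: N_h·S_h = 1125·25.5 = 28687.50
  stratum 3: N_h·S_h = 1050·52.8 = 55440.00
  stratum 4: N_h·S_h = 275·72.1 = 19827.50
Σ N_h S_h = 104855.00
n for stratum 3 = 503·55440.00/104855.00 = 265.951 → 266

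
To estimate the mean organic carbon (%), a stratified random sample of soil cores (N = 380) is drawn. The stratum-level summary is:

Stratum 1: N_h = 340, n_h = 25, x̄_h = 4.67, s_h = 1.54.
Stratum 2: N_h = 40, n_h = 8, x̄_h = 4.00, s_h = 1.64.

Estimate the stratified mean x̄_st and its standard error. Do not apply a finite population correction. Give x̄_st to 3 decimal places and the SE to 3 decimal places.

x̄_st = Σ W_h x̄_h = (340·4.67 + 40·4.00)/380 = 4.59947
V̂(x̄_st) = Σ W_h² s_h²/n_h, with W_h = N_h/N and N = 380:
  stratum 1: (340/380)²·1.54²/25 = 0.0759438
  stratum 2: (40/380)²·1.64²/8 = 0.00372521
V̂(x̄_st) = 0.079669
SE(x̄_st) = √0.079669 = 0.282257

x̄_st ≈ 4.599, SE ≈ 0.282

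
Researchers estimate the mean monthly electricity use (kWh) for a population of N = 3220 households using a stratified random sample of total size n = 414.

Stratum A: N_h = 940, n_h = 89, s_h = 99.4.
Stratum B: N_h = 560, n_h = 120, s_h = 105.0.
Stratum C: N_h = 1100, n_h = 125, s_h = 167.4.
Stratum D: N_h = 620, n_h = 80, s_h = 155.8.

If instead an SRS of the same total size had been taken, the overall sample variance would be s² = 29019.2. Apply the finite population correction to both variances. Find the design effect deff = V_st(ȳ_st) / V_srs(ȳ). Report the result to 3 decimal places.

deff ≈ 0.716

V̂(ȳ_st) = Σ W_h² (1 − n_h/N_h) s_h²/n_h, with W_h = N_h/N and N = 3220:
  stratum A: (940/3220)²·(1 − 89/940)·99.4²/89 = 8.56502
  stratum B: (560/3220)²·(1 − 120/560)·105.0²/120 = 2.18336
  stratum C: (1100/3220)²·(1 − 125/1100)·167.4²/125 = 23.1892
  stratum D: (620/3220)²·(1 − 80/620)·155.8²/80 = 9.79758
V_st = 43.7352
V_srs = (1 − 414/3220)·29019.2/414 = 61.0825
deff = V_st / V_srs = 43.7352/61.0825 = 0.7160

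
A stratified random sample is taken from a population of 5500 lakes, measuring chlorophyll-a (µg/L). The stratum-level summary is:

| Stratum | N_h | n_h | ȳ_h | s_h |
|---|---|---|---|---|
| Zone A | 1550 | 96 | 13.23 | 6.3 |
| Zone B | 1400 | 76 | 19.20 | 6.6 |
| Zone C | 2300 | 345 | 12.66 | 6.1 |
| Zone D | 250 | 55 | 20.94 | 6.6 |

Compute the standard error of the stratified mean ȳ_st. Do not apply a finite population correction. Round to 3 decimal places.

V̂(ȳ_st) = Σ W_h² s_h²/n_h, with W_h = N_h/N and N = 5500:
  stratum Zone A: (1550/5500)²·6.3²/96 = 0.0328358
  stratum Zone B: (1400/5500)²·6.6²/76 = 0.0371368
  stratum Zone C: (2300/5500)²·6.1²/345 = 0.0188613
  stratum Zone D: (250/5500)²·6.6²/55 = 0.00163636
V̂(ȳ_st) = 0.0904703
SE(ȳ_st) = √0.0904703 = 0.300783

SE(ȳ_st) ≈ 0.301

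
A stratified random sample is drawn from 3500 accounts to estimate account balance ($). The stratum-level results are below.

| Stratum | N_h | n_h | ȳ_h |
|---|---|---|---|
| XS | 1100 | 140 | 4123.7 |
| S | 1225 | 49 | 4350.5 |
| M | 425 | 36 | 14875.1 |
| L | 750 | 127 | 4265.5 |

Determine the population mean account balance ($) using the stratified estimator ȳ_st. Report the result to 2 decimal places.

ȳ_st ≈ 5538.99

N = Σ N_h = 3500. Stratum weights W_h = N_h/N.
ȳ_st = (1100·4123.7 + 1225·4350.5 + 425·14875.1 + 750·4265.5) / 3500 = 5538.9929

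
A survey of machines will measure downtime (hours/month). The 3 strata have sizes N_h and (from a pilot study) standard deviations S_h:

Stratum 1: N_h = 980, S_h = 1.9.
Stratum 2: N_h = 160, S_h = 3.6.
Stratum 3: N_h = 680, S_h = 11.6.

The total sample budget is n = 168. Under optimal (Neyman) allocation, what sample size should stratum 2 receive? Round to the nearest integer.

9

Neyman allocation: n_h = n · N_h S_h / Σ N_i S_i, with n = 168.
  stratum 1: N_h·S_h = 980·1.9 = 1862.00
  stratum 2: N_h·S_h = 160·3.6 = 576.00
  stratum 3: N_h·S_h = 680·11.6 = 7888.00
Σ N_h S_h = 10326.00
n for stratum 2 = 168·576.00/10326.00 = 9.371 → 9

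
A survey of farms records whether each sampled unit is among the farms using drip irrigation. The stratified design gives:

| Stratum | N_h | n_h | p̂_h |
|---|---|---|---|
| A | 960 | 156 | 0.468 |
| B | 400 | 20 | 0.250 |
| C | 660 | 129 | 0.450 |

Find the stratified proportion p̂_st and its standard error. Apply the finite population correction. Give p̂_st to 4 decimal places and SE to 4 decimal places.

p̂_st ≈ 0.4190, SE ≈ 0.0289

N = 2020; stratum weights W_h = N_h/N.
p̂_st = Σ W_h p̂_h = (960·0.468 + 400·0.250 + 660·0.450)/2020 = 0.41895
V̂(p̂_st) = Σ W_h² (1 − n_h/N_h) p̂_h(1−p̂_h)/(n_h−1):
  stratum A: (960/2020)²·(1 − 156/960)·0.468·0.532/155 = 0.000303844
  stratum B: (400/2020)²·(1 − 20/400)·0.250·0.750/19 = 0.000367611
  stratum C: (660/2020)²·(1 − 129/660)·0.450·0.550/128 = 0.000166074
V̂(p̂_st) = 0.000837529; SE = √V̂ = 0.0289401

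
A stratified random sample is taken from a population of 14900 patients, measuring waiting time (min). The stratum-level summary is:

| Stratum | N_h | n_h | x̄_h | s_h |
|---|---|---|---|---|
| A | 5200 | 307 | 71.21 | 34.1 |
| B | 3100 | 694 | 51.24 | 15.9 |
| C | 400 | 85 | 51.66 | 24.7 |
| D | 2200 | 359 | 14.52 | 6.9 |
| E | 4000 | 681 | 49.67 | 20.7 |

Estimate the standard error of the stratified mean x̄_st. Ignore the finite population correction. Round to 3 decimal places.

V̂(x̄_st) = Σ W_h² s_h²/n_h, with W_h = N_h/N and N = 14900:
  stratum A: (5200/14900)²·34.1²/307 = 0.461322
  stratum B: (3100/14900)²·15.9²/694 = 0.0157683
  stratum C: (400/14900)²·24.7²/85 = 0.00517276
  stratum D: (2200/14900)²·6.9²/359 = 0.00289119
  stratum E: (4000/14900)²·20.7²/681 = 0.0453462
V̂(x̄_st) = 0.530501
SE(x̄_st) = √0.530501 = 0.728355

SE(x̄_st) ≈ 0.728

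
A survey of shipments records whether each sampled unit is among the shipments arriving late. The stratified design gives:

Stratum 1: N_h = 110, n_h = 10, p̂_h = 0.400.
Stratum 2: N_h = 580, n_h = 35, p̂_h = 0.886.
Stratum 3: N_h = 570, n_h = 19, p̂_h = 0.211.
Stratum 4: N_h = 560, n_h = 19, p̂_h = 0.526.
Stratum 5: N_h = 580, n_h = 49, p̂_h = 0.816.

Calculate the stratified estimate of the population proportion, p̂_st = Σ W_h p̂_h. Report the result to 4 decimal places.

p̂_st ≈ 0.6025

N = 2400; stratum weights W_h = N_h/N.
p̂_st = Σ W_h p̂_h = (110·0.400 + 580·0.886 + 570·0.211 + 560·0.526 + 580·0.816)/2400 = 0.60250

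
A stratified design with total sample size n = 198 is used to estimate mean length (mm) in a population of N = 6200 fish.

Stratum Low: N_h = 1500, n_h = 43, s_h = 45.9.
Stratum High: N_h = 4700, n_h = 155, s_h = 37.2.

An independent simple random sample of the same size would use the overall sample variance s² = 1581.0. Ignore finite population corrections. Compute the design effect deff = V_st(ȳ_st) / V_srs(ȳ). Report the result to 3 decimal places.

V̂(ȳ_st) = Σ W_h² s_h²/n_h, with W_h = N_h/N and N = 6200:
  stratum Low: (1500/6200)²·45.9²/43 = 2.86785
  stratum High: (4700/6200)²·37.2²/155 = 5.13058
V_st = 7.99843
V_srs = s²/n = 1581.0/198 = 7.98485
deff = V_st / V_srs = 7.99843/7.98485 = 1.0017

deff ≈ 1.002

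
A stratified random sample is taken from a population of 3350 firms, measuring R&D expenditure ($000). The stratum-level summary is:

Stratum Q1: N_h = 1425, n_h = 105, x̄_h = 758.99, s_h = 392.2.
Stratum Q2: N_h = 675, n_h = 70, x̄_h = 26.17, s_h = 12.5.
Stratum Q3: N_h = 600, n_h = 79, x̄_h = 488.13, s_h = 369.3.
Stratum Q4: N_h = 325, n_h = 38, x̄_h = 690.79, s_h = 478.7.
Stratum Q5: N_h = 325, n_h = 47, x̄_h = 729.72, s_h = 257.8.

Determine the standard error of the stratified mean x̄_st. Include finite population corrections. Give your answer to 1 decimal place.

SE(x̄_st) ≈ 18.8

V̂(x̄_st) = Σ W_h² (1 − n_h/N_h) s_h²/n_h, with W_h = N_h/N and N = 3350:
  stratum Q1: (1425/3350)²·(1 − 105/1425)·392.2²/105 = 245.542
  stratum Q2: (675/3350)²·(1 − 70/675)·12.5²/70 = 0.0812253
  stratum Q3: (600/3350)²·(1 − 79/600)·369.3²/79 = 48.0874
  stratum Q4: (325/3350)²·(1 − 38/325)·478.7²/38 = 50.1209
  stratum Q5: (325/3350)²·(1 − 47/325)·257.8²/47 = 11.3843
V̂(x̄_st) = 355.215
SE(x̄_st) = √355.215 = 18.8472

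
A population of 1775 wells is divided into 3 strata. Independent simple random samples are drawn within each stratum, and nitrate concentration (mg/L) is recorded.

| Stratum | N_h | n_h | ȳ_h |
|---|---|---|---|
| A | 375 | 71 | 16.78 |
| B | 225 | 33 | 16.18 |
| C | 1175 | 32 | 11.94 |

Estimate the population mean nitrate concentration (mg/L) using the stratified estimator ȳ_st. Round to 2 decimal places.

N = Σ N_h = 1775. Stratum weights W_h = N_h/N.
ȳ_st = (375·16.78 + 225·16.18 + 1175·11.94) / 1775 = 13.5000

ȳ_st ≈ 13.50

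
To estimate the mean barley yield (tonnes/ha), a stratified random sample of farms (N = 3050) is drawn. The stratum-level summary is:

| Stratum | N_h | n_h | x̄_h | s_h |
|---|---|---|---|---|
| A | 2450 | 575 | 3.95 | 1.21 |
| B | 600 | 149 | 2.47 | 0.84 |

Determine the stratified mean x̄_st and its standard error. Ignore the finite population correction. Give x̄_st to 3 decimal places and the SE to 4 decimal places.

x̄_st = Σ W_h x̄_h = (2450·3.95 + 600·2.47)/3050 = 3.65885
V̂(x̄_st) = Σ W_h² s_h²/n_h, with W_h = N_h/N and N = 3050:
  stratum A: (2450/3050)²·1.21²/575 = 0.00164299
  stratum B: (600/3050)²·0.84²/149 = 0.000183263
V̂(x̄_st) = 0.00182625
SE(x̄_st) = √0.00182625 = 0.0427347

x̄_st ≈ 3.659, SE ≈ 0.0427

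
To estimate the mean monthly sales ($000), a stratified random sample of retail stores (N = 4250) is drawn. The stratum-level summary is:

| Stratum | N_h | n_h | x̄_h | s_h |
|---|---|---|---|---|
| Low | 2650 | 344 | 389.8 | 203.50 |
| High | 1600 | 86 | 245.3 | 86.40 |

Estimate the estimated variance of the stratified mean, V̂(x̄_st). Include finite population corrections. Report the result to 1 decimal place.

V̂(x̄_st) ≈ 52.4

V̂(x̄_st) = Σ W_h² (1 − n_h/N_h) s_h²/n_h, with W_h = N_h/N and N = 4250:
  stratum Low: (2650/4250)²·(1 − 344/2650)·203.50²/344 = 40.7284
  stratum High: (1600/4250)²·(1 − 86/1600)·86.40²/86 = 11.6412
V̂(x̄_st) = 52.3696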